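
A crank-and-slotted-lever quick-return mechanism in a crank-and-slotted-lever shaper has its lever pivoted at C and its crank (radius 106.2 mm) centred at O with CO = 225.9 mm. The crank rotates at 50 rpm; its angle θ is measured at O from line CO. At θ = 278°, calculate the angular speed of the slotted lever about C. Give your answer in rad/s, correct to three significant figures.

1.11

ω = 5.236 rad/s (from 50 rpm).
Crank pin A relative to C: A = (d + r cosθ, r sinθ); lever angle φ = atan2(r sinθ, d + r cosθ).
Differentiating tanφ: φ̇ = rω(d cosθ + r)/(d² + r² + 2dr cosθ).
d² + r² + 2dr cosθ = |CA|² = 0.0689869 m²;  d cosθ + r = +0.13764 m.
|ω_lever| = |0.1062·5.236·+0.13764| / 0.0689869 = 1.1094 rad/s.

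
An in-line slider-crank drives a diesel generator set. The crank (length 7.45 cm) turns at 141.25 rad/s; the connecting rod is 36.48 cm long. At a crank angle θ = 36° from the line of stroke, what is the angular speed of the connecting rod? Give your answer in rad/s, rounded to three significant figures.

ω = 141.2 rad/s
The rod makes angle φ with the slider axis where L sinφ = r sinθ; differentiating, L cosφ·φ̇ = r ω cosθ.
L cosφ = √(L² − r² sin²θ) = 0.36216 m.
|ω_rod| = r ω |cosθ| / √(L² − r² sin²θ) = 0.0745·141.2·0.80902/0.36216 = 23.507 rad/s.

23.5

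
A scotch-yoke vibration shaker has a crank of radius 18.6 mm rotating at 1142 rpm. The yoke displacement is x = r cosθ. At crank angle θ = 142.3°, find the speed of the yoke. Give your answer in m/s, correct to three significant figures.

1.36

ω = 119.6 rad/s (from 1142 rpm).
x = r cosθ ⇒ ẋ = −rω sinθ.
|v| = rω|sinθ| = 0.0186·119.6·|sin 142.3°| = 1.3603 m/s.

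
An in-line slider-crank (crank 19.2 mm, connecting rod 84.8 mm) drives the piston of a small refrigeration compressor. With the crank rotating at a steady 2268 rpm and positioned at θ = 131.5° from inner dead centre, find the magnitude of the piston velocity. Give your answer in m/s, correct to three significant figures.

ω = 2π·2268/60 = 237.5 rad/s
For an in-line slider-crank, x = r cosθ + √(L² − r² sin²θ), so v = −rω sinθ·[1 + r cosθ/√(L² − r² sin²θ)].
With r = 0.0192 m, L = 0.0848 m, θ = 131.5°: √(L² − r² sin²θ) = 0.083572 m.
v = −0.0192·237.5·0.74896·[1 + 0.0192·-0.66262/0.083572] = -2.8954 m/s.
|v| = 2.8954 m/s.

2.90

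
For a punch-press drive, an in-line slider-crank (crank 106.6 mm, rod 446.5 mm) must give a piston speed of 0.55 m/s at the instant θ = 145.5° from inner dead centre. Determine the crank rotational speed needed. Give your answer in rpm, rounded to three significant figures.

109

For an in-line slider-crank, |v_piston| = rω|sinθ|·[1 + r cosθ/√(L² − r² sin²θ)].
With r = 0.1066 m, L = 0.4465 m, θ = 145.5°: the bracketed kinematic factor |dx/dθ| = 0.048389 m.
ω = v/|dx/dθ| = 0.55/0.048389 = 11.366 rad/s.
N = 60ω/(2π) = 108.54 rpm.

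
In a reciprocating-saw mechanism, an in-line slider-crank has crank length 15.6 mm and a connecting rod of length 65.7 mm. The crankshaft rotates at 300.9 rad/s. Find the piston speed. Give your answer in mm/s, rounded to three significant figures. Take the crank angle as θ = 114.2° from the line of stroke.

3850

ω = 300.9 rad/s
For an in-line slider-crank, x = r cosθ + √(L² − r² sin²θ), so v = −rω sinθ·[1 + r cosθ/√(L² − r² sin²θ)].
With r = 0.0156 m, L = 0.0657 m, θ = 114.2°: √(L² − r² sin²θ) = 0.064141 m.
v = −0.0156·300.9·0.91212·[1 + 0.0156·-0.40992/0.064141] = -3.8547 m/s.
|v| = 3.8547 m/s = 3854.7 mm/s.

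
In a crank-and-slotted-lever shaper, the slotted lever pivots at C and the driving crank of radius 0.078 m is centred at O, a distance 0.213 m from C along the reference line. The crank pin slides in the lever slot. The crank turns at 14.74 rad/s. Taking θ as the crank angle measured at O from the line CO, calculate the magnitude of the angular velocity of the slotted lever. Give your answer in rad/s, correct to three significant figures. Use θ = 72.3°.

ω = 14.74 rad/s
Crank pin A relative to C: A = (d + r cosθ, r sinθ); lever angle φ = atan2(r sinθ, d + r cosθ).
Differentiating tanφ: φ̇ = rω(d cosθ + r)/(d² + r² + 2dr cosθ).
d² + r² + 2dr cosθ = |CA|² = 0.0615554 m²;  d cosθ + r = +0.14276 m.
|ω_lever| = |0.078·14.74·+0.14276| / 0.0615554 = 2.6664 rad/s.

2.67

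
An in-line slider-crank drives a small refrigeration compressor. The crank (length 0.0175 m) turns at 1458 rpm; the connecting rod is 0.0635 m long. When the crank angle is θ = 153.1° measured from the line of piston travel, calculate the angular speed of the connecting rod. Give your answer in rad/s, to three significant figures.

37.8

ω = 152.7 rad/s (converted from 1458 rpm).
The rod makes angle φ with the slider axis where L sinφ = r sinθ; differentiating, L cosφ·φ̇ = r ω cosθ.
L cosφ = √(L² − r² sin²θ) = 0.063004 m.
|ω_rod| = r ω |cosθ| / √(L² − r² sin²θ) = 0.0175·152.7·0.89180/0.063004 = 37.82 rad/s.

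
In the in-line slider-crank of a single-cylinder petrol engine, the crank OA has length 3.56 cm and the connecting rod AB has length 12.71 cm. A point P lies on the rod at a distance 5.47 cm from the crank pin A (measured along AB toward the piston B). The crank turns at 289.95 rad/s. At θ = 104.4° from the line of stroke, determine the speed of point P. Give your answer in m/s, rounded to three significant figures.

9.80

ω = 289.9 rad/s.  Crank-pin speed |V_A| = rω = 10.322 m/s, perpendicular to OA.
Rod angle: sinφ = −(r/L) sinθ ⇒ φ = -15.741°; ω_rod = −rω cosθ/√(L²−r²sin²θ) = +20.984 rad/s.
V_P = V_A + ω_rod × AP, with AP = 0.0547 m along the rod.
Components: V_Px = −rω sinθ − a·ω_rod·sinφ = -9.6865 m/s;  V_Py = rω cosθ + a·ω_rod·cosφ = -1.4623 m/s.
|V_P| = √(V_Px² + V_Py²) = 9.7963 m/s.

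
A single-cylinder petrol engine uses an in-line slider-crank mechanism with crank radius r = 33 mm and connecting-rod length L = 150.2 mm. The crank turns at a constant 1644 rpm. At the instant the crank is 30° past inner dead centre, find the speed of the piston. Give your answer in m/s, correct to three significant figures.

3.38

ω = 2π·1644/60 = 172.2 rad/s
For an in-line slider-crank, x = r cosθ + √(L² − r² sin²θ), so v = −rω sinθ·[1 + r cosθ/√(L² − r² sin²θ)].
With r = 0.033 m, L = 0.1502 m, θ = 30°: √(L² − r² sin²θ) = 0.14929 m.
v = −0.033·172.2·0.50000·[1 + 0.033·0.86603/0.14929] = -3.3844 m/s.
|v| = 3.3844 m/s.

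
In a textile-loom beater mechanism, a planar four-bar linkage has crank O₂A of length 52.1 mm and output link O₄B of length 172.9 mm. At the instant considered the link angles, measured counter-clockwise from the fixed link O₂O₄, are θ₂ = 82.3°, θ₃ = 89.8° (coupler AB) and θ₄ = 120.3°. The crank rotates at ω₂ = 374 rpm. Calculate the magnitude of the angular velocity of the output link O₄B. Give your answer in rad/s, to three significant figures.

3.04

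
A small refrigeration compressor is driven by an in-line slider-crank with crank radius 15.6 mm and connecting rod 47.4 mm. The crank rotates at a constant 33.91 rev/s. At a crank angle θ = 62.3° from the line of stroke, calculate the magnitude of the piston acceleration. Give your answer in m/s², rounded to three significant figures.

196

ω = 2π·33.9 = 213.1 rad/s
x(θ) = r cosθ + √(L² − r² sin²θ); with ω constant, a = ω²·d²x/dθ².
d²x/dθ² = −r cosθ − r²(cos2θ)/√u − r⁴ sin²2θ/(4u^{3/2}),  u = L² − r² sin²θ = 0.00205598 m².
Substituting r = 0.0156 m, L = 0.0474 m, θ = 62.3°: d²x/dθ² = -0.0043115 m.
a = ω²·d²x/dθ² = (213.1)²·(-0.0043115) = -195.72 m/s²;  |a| = 195.72 m/s².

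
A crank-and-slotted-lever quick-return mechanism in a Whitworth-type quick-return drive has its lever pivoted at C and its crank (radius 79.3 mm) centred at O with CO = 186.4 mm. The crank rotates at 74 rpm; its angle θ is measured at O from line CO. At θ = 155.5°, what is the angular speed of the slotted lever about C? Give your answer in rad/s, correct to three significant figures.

3.93

ω = 7.749 rad/s (from 74 rpm).
Crank pin A relative to C: A = (d + r cosθ, r sinθ); lever angle φ = atan2(r sinθ, d + r cosθ).
Differentiating tanφ: φ̇ = rω(d cosθ + r)/(d² + r² + 2dr cosθ).
d² + r² + 2dr cosθ = |CA|² = 0.0141322 m²;  d cosθ + r = -0.090317 m.
|ω_lever| = |0.0793·7.749·-0.090317| / 0.0141322 = 3.9273 rad/s.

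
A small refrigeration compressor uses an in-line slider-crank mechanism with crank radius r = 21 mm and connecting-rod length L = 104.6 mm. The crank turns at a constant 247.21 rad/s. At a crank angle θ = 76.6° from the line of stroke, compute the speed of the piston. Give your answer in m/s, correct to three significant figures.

ω = 247.2 rad/s
For an in-line slider-crank, x = r cosθ + √(L² − r² sin²θ), so v = −rω sinθ·[1 + r cosθ/√(L² − r² sin²θ)].
With r = 0.021 m, L = 0.1046 m, θ = 76.6°: √(L² − r² sin²θ) = 0.10259 m.
v = −0.021·247.2·0.97278·[1 + 0.021·0.23175/0.10259] = -5.2897 m/s.
|v| = 5.2897 m/s.

5.29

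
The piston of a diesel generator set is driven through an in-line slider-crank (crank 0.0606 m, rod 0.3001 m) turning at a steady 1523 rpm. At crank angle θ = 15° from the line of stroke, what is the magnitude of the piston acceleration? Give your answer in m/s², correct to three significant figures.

ω = 2π·1523/60 = 159.5 rad/s
x(θ) = r cosθ + √(L² − r² sin²θ); with ω constant, a = ω²·d²x/dθ².
d²x/dθ² = −r cosθ − r²(cos2θ)/√u − r⁴ sin²2θ/(4u^{3/2}),  u = L² − r² sin²θ = 0.089814 m².
Substituting r = 0.0606 m, L = 0.3001 m, θ = 15°: d²x/dθ² = -0.069179 m.
a = ω²·d²x/dθ² = (159.5)²·(-0.069179) = -1759.7 m/s²;  |a| = 1759.7 m/s².

1760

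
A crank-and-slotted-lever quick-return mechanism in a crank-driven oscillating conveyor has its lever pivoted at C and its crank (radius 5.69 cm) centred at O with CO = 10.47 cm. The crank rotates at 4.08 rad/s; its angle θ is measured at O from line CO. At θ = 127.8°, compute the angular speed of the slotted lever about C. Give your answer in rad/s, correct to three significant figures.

0.245

ω = 4.08 rad/s
Crank pin A relative to C: A = (d + r cosθ, r sinθ); lever angle φ = atan2(r sinθ, d + r cosθ).
Differentiating tanφ: φ̇ = rω(d cosθ + r)/(d² + r² + 2dr cosθ).
d² + r² + 2dr cosθ = |CA|² = 0.006897 m²;  d cosθ + r = -0.0072714 m.
|ω_lever| = |0.0569·4.08·-0.0072714| / 0.006897 = 0.24475 rad/s.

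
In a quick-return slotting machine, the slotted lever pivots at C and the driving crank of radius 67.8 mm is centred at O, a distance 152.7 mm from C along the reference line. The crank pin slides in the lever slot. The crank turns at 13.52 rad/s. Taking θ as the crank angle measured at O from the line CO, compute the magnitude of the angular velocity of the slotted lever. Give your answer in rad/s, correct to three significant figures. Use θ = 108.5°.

ω = 13.52 rad/s
Crank pin A relative to C: A = (d + r cosθ, r sinθ); lever angle φ = atan2(r sinθ, d + r cosθ).
Differentiating tanφ: φ̇ = rω(d cosθ + r)/(d² + r² + 2dr cosθ).
d² + r² + 2dr cosθ = |CA|² = 0.021344 m²;  d cosθ + r = +0.019348 m.
|ω_lever| = |0.0678·13.52·+0.019348| / 0.021344 = 0.83092 rad/s.

0.831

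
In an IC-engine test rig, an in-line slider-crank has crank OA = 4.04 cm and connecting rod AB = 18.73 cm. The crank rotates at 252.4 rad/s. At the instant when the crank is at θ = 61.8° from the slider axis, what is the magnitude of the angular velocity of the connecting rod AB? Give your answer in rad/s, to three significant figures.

26.2

ω = 252.4 rad/s
The rod makes angle φ with the slider axis where L sinφ = r sinθ; differentiating, L cosφ·φ̇ = r ω cosθ.
L cosφ = √(L² − r² sin²θ) = 0.18388 m.
|ω_rod| = r ω |cosθ| / √(L² − r² sin²θ) = 0.0404·252.4·0.47255/0.18388 = 26.204 rad/s.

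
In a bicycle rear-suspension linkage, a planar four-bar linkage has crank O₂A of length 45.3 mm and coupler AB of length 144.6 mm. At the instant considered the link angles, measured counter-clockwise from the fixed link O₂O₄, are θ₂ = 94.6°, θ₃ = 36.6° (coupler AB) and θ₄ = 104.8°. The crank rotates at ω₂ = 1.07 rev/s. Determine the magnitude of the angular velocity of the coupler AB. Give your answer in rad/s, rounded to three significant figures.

0.402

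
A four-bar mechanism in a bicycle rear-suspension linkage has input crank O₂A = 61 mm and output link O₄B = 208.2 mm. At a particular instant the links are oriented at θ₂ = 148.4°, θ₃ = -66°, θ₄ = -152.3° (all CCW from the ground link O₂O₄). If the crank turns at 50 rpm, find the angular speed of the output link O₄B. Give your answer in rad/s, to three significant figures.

0.869

ω₂ = 5.236 rad/s (from 50 rpm).
Differentiating the loop-closure r₂e^{iθ₂}+r₃e^{iθ₃}=r₁+r₄e^{iθ₄} gives r₂ω₂e^{iθ₂}+r₃ω₃e^{iθ₃}=r₄ω₄e^{iθ₄}.
Eliminating the other unknown: ω₄ = r₂ω₂ sin(θ₂−θ₃) / [r₄ sin(θ₄−θ₃)].
Numerator sine = -0.56497; denominator sine = -0.99792.
Result = 0.061·5.236·(-0.56497) / (0.2082·(-0.99792)) = +0.86851 rad/s; magnitude 0.86851 rad/s.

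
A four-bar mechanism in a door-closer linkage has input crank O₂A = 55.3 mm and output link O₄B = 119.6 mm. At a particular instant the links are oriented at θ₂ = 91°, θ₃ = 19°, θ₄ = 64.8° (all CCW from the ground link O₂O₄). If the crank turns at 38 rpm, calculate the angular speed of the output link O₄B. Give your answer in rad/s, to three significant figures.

ω₂ = 3.979 rad/s (from 38 rpm).
Differentiating the loop-closure r₂e^{iθ₂}+r₃e^{iθ₃}=r₁+r₄e^{iθ₄} gives r₂ω₂e^{iθ₂}+r₃ω₃e^{iθ₃}=r₄ω₄e^{iθ₄}.
Eliminating the other unknown: ω₄ = r₂ω₂ sin(θ₂−θ₃) / [r₄ sin(θ₄−θ₃)].
Numerator sine = +0.95106; denominator sine = +0.71691.
Result = 0.0553·3.979·(+0.95106) / (0.1196·(+0.71691)) = +2.4409 rad/s; magnitude 2.4409 rad/s.

2.44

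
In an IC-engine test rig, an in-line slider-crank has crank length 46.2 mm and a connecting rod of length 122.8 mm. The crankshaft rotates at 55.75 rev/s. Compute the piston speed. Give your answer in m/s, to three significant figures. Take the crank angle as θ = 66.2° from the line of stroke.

ω = 2π·55.8 = 350.3 rad/s
For an in-line slider-crank, x = r cosθ + √(L² − r² sin²θ), so v = −rω sinθ·[1 + r cosθ/√(L² − r² sin²θ)].
With r = 0.0462 m, L = 0.1228 m, θ = 66.2°: √(L² − r² sin²θ) = 0.1153 m.
v = −0.0462·350.3·0.91496·[1 + 0.0462·0.40355/0.1153] = -17.201 m/s.
|v| = 17.201 m/s.

17.2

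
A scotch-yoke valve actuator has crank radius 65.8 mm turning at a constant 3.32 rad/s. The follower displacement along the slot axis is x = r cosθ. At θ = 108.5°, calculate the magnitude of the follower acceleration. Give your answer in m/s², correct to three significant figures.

0.230

ω = 3.32 rad/s
x = r cosθ ⇒ ẍ = −rω² cosθ (ω constant).
|a| = rω²|cosθ| = 0.0658·(3.32)²·|cos 108.5°| = 0.23013 m/s².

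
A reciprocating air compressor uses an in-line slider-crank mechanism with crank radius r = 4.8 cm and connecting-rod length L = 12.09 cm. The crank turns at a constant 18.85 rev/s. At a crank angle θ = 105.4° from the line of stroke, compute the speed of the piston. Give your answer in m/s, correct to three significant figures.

4.86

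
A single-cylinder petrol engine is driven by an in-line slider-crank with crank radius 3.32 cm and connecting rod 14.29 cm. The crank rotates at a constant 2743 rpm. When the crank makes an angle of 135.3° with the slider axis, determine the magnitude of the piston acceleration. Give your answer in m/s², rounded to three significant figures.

ω = 2π·2743/60 = 287.2 rad/s
x(θ) = r cosθ + √(L² − r² sin²θ); with ω constant, a = ω²·d²x/dθ².
d²x/dθ² = −r cosθ − r²(cos2θ)/√u − r⁴ sin²2θ/(4u^{3/2}),  u = L² − r² sin²θ = 0.0198751 m².
Substituting r = 0.0332 m, L = 0.1429 m, θ = 135.3°: d²x/dθ² = +0.023408 m.
a = ω²·d²x/dθ² = (287.2)²·(+0.023408) = +1931.4 m/s²;  |a| = 1931.4 m/s².

1930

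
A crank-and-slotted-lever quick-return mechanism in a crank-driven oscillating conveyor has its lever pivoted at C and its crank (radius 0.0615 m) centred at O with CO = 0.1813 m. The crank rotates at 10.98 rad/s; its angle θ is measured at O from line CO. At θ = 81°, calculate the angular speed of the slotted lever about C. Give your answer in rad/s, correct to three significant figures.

1.51

ω = 10.98 rad/s
Crank pin A relative to C: A = (d + r cosθ, r sinθ); lever angle φ = atan2(r sinθ, d + r cosθ).
Differentiating tanφ: φ̇ = rω(d cosθ + r)/(d² + r² + 2dr cosθ).
d² + r² + 2dr cosθ = |CA|² = 0.0401404 m²;  d cosθ + r = +0.089862 m.
|ω_lever| = |0.0615·10.98·+0.089862| / 0.0401404 = 1.5117 rad/s.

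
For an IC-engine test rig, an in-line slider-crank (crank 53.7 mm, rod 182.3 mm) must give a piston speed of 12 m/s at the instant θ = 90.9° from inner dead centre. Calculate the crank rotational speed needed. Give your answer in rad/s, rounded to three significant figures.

For an in-line slider-crank, |v_piston| = rω|sinθ|·[1 + r cosθ/√(L² − r² sin²θ)].
With r = 0.0537 m, L = 0.1823 m, θ = 90.9°: the bracketed kinematic factor |dx/dθ| = 0.053433 m.
ω = v/|dx/dθ| = 12/0.053433 = 224.58 rad/s.

225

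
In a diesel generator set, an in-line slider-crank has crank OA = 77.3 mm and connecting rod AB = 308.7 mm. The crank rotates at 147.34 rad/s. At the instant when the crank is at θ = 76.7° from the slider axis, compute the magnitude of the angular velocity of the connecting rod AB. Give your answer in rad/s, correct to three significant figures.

ω = 147.3 rad/s
The rod makes angle φ with the slider axis where L sinφ = r sinθ; differentiating, L cosφ·φ̇ = r ω cosθ.
L cosφ = √(L² − r² sin²θ) = 0.29939 m.
|ω_rod| = r ω |cosθ| / √(L² − r² sin²θ) = 0.0773·147.3·0.23005/0.29939 = 8.7514 rad/s.

8.75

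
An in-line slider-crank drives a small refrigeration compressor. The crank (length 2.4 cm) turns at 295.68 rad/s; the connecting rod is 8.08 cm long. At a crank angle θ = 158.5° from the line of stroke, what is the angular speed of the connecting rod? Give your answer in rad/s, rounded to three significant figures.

ω = 295.7 rad/s
The rod makes angle φ with the slider axis where L sinφ = r sinθ; differentiating, L cosφ·φ̇ = r ω cosθ.
L cosφ = √(L² − r² sin²θ) = 0.08032 m.
|ω_rod| = r ω |cosθ| / √(L² − r² sin²θ) = 0.024·295.7·0.93042/0.08032 = 82.203 rad/s.

82.2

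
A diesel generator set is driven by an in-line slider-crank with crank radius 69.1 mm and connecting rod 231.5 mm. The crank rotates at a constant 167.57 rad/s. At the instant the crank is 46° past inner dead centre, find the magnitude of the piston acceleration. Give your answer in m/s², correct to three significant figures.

ω = 167.6 rad/s
x(θ) = r cosθ + √(L² − r² sin²θ); with ω constant, a = ω²·d²x/dθ².
d²x/dθ² = −r cosθ − r²(cos2θ)/√u − r⁴ sin²2θ/(4u^{3/2}),  u = L² − r² sin²θ = 0.0511215 m².
Substituting r = 0.0691 m, L = 0.2315 m, θ = 46°: d²x/dθ² = -0.047756 m.
a = ω²·d²x/dθ² = (167.6)²·(-0.047756) = -1341 m/s²;  |a| = 1341 m/s².

1340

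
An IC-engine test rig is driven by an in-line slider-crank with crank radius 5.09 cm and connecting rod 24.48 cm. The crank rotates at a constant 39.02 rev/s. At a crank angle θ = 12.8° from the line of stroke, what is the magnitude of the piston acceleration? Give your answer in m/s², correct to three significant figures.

ω = 2π·39 = 245.2 rad/s
x(θ) = r cosθ + √(L² − r² sin²θ); with ω constant, a = ω²·d²x/dθ².
d²x/dθ² = −r cosθ − r²(cos2θ)/√u − r⁴ sin²2θ/(4u^{3/2}),  u = L² − r² sin²θ = 0.0597999 m².
Substituting r = 0.0509 m, L = 0.2448 m, θ = 12.8°: d²x/dθ² = -0.059211 m.
a = ω²·d²x/dθ² = (245.2)²·(-0.059211) = -3559.1 m/s²;  |a| = 3559.1 m/s².

3560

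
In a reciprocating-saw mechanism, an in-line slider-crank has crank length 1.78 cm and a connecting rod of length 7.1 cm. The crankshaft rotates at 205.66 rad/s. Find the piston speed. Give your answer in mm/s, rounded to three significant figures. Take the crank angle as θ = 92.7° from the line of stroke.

ω = 205.7 rad/s
For an in-line slider-crank, x = r cosθ + √(L² − r² sin²θ), so v = −rω sinθ·[1 + r cosθ/√(L² − r² sin²θ)].
With r = 0.0178 m, L = 0.071 m, θ = 92.7°: √(L² − r² sin²θ) = 0.068738 m.
v = −0.0178·205.7·0.99889·[1 + 0.0178·-0.04711/0.068738] = -3.6121 m/s.
|v| = 3.6121 m/s = 3612.1 mm/s.

3610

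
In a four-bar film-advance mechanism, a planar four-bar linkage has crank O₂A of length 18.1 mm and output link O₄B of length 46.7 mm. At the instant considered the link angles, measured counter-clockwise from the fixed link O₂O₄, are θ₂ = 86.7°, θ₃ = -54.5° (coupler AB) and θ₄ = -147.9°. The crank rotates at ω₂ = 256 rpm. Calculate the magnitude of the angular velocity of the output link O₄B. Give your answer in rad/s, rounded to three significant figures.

6.52

ω₂ = 26.81 rad/s (from 256 rpm).
Differentiating the loop-closure r₂e^{iθ₂}+r₃e^{iθ₃}=r₁+r₄e^{iθ₄} gives r₂ω₂e^{iθ₂}+r₃ω₃e^{iθ₃}=r₄ω₄e^{iθ₄}.
Eliminating the other unknown: ω₄ = r₂ω₂ sin(θ₂−θ₃) / [r₄ sin(θ₄−θ₃)].
Numerator sine = +0.62660; denominator sine = -0.99824.
Result = 0.0181·26.81·(+0.62660) / (0.0467·(-0.99824)) = -6.5221 rad/s; magnitude 6.5221 rad/s.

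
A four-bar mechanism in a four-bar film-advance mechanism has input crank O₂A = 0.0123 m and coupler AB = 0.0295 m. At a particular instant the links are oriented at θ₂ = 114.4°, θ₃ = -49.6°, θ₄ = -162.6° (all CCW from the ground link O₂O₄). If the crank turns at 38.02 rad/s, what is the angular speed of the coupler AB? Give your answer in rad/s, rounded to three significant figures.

ω₂ = 38.02 rad/s
Differentiating the loop-closure r₂e^{iθ₂}+r₃e^{iθ₃}=r₁+r₄e^{iθ₄} gives r₂ω₂e^{iθ₂}+r₃ω₃e^{iθ₃}=r₄ω₄e^{iθ₄}.
Eliminating the other unknown: ω₃ = r₂ω₂ sin(θ₄−θ₂) / [r₃ sin(θ₃−θ₄)].
Numerator sine = +0.99255; denominator sine = +0.92050.
Result = 0.0123·38.02·(+0.99255) / (0.0295·(+0.92050)) = +17.093 rad/s; magnitude 17.093 rad/s.

17.1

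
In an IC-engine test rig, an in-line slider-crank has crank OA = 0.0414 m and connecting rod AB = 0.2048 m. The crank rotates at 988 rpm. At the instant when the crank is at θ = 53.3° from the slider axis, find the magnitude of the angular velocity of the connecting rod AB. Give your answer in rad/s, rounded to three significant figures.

ω = 103.5 rad/s (converted from 988 rpm).
The rod makes angle φ with the slider axis where L sinφ = r sinθ; differentiating, L cosφ·φ̇ = r ω cosθ.
L cosφ = √(L² − r² sin²θ) = 0.20209 m.
|ω_rod| = r ω |cosθ| / √(L² − r² sin²θ) = 0.0414·103.5·0.59763/0.20209 = 12.667 rad/s.

12.7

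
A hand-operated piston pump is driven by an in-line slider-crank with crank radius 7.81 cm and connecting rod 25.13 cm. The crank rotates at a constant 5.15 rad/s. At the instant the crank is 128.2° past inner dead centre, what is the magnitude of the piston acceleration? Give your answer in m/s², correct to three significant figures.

ω = 5.15 rad/s
x(θ) = r cosθ + √(L² − r² sin²θ); with ω constant, a = ω²·d²x/dθ².
d²x/dθ² = −r cosθ − r²(cos2θ)/√u − r⁴ sin²2θ/(4u^{3/2}),  u = L² − r² sin²θ = 0.0593847 m².
Substituting r = 0.0781 m, L = 0.2513 m, θ = 128.2°: d²x/dθ² = +0.053576 m.
a = ω²·d²x/dθ² = (5.15)²·(+0.053576) = +1.421 m/s²;  |a| = 1.421 m/s².

1.42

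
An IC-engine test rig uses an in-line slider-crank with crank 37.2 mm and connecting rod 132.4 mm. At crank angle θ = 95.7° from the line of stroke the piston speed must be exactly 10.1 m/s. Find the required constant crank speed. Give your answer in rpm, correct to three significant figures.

2680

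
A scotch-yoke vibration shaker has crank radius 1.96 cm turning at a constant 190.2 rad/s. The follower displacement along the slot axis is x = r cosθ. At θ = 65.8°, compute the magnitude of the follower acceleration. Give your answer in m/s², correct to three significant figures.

291

ω = 190.2 rad/s
x = r cosθ ⇒ ẍ = −rω² cosθ (ω constant).
|a| = rω²|cosθ| = 0.0196·(190.2)²·|cos 65.8°| = 290.66 m/s².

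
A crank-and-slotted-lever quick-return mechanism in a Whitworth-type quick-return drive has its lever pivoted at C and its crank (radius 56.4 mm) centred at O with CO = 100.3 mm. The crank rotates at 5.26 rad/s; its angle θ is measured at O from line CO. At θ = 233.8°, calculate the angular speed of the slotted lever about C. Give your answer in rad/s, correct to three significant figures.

ω = 5.26 rad/s
Crank pin A relative to C: A = (d + r cosθ, r sinθ); lever angle φ = atan2(r sinθ, d + r cosθ).
Differentiating tanφ: φ̇ = rω(d cosθ + r)/(d² + r² + 2dr cosθ).
d² + r² + 2dr cosθ = |CA|² = 0.00655903 m²;  d cosθ + r = -0.0028377 m.
|ω_lever| = |0.0564·5.26·-0.0028377| / 0.00655903 = 0.12835 rad/s.

0.128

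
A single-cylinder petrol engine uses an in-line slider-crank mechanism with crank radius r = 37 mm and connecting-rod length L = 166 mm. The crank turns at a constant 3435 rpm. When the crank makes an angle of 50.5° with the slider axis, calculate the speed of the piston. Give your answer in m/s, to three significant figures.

ω = 2π·3435/60 = 359.7 rad/s
For an in-line slider-crank, x = r cosθ + √(L² − r² sin²θ), so v = −rω sinθ·[1 + r cosθ/√(L² − r² sin²θ)].
With r = 0.037 m, L = 0.166 m, θ = 50.5°: √(L² − r² sin²θ) = 0.16353 m.
v = −0.037·359.7·0.77162·[1 + 0.037·0.63608/0.16353] = -11.748 m/s.
|v| = 11.748 m/s.

11.7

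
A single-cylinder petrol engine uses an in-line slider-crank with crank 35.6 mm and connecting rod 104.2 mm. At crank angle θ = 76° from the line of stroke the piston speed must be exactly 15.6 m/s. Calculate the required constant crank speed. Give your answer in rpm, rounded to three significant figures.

3970

For an in-line slider-crank, |v_piston| = rω|sinθ|·[1 + r cosθ/√(L² − r² sin²θ)].
With r = 0.0356 m, L = 0.1042 m, θ = 76°: the bracketed kinematic factor |dx/dθ| = 0.037569 m.
ω = v/|dx/dθ| = 15.6/0.037569 = 415.24 rad/s.
N = 60ω/(2π) = 3965.2 rpm.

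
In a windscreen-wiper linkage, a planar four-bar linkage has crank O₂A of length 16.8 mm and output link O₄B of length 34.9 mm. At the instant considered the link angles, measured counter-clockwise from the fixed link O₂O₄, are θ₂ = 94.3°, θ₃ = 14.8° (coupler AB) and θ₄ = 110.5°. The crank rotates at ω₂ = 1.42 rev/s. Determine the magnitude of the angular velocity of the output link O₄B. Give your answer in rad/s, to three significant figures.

ω₂ = 8.922 rad/s (from 1.42 rev/s).
Differentiating the loop-closure r₂e^{iθ₂}+r₃e^{iθ₃}=r₁+r₄e^{iθ₄} gives r₂ω₂e^{iθ₂}+r₃ω₃e^{iθ₃}=r₄ω₄e^{iθ₄}.
Eliminating the other unknown: ω₄ = r₂ω₂ sin(θ₂−θ₃) / [r₄ sin(θ₄−θ₃)].
Numerator sine = +0.98325; denominator sine = +0.99506.
Result = 0.0168·8.922·(+0.98325) / (0.0349·(+0.99506)) = +4.244 rad/s; magnitude 4.244 rad/s.

4.24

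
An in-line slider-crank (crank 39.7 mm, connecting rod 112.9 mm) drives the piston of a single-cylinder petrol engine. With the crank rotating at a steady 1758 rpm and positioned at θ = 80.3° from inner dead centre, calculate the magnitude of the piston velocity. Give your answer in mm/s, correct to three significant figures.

7660

ω = 2π·1758/60 = 184.1 rad/s
For an in-line slider-crank, x = r cosθ + √(L² − r² sin²θ), so v = −rω sinθ·[1 + r cosθ/√(L² − r² sin²θ)].
With r = 0.0397 m, L = 0.1129 m, θ = 80.3°: √(L² − r² sin²θ) = 0.1059 m.
v = −0.0397·184.1·0.98570·[1 + 0.0397·0.16849/0.1059] = -7.6592 m/s.
|v| = 7.6592 m/s = 7659.2 mm/s.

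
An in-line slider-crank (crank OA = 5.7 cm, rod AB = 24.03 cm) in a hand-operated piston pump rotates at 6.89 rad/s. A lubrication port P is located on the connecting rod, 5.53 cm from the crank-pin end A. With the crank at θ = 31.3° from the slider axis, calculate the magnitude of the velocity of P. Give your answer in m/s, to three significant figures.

ω = 6.89 rad/s.  Crank-pin speed |V_A| = rω = 0.39273 m/s, perpendicular to OA.
Rod angle: sinφ = −(r/L) sinθ ⇒ φ = -7.079°; ω_rod = −rω cosθ/√(L²−r²sin²θ) = -1.4072 rad/s.
V_P = V_A + ω_rod × AP, with AP = 0.0553 m along the rod.
Components: V_Px = −rω sinθ − a·ω_rod·sinφ = -0.21362 m/s;  V_Py = rω cosθ + a·ω_rod·cosφ = +0.25835 m/s.
|V_P| = √(V_Px² + V_Py²) = 0.33523 m/s.

0.335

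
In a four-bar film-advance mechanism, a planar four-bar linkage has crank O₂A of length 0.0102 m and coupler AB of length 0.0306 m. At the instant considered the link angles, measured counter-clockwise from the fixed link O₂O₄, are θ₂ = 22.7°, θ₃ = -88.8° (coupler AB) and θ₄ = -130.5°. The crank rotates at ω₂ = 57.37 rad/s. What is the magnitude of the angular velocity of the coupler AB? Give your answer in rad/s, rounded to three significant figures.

13.0

ω₂ = 57.37 rad/s
Differentiating the loop-closure r₂e^{iθ₂}+r₃e^{iθ₃}=r₁+r₄e^{iθ₄} gives r₂ω₂e^{iθ₂}+r₃ω₃e^{iθ₃}=r₄ω₄e^{iθ₄}.
Eliminating the other unknown: ω₃ = r₂ω₂ sin(θ₄−θ₂) / [r₃ sin(θ₃−θ₄)].
Numerator sine = -0.45088; denominator sine = +0.66523.
Result = 0.0102·57.37·(-0.45088) / (0.0306·(+0.66523)) = -12.961 rad/s; magnitude 12.961 rad/s.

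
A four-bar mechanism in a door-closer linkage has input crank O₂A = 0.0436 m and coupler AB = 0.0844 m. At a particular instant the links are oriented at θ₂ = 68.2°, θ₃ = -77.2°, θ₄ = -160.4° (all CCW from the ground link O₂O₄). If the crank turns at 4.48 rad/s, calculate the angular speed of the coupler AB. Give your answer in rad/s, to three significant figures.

1.75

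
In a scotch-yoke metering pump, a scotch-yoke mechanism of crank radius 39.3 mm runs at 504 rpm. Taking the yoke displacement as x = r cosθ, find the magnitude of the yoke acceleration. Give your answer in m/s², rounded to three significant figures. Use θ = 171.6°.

ω = 52.78 rad/s (from 504 rpm).
x = r cosθ ⇒ ẍ = −rω² cosθ (ω constant).
|a| = rω²|cosθ| = 0.0393·(52.78)²·|cos 171.6°| = 108.3 m/s².

108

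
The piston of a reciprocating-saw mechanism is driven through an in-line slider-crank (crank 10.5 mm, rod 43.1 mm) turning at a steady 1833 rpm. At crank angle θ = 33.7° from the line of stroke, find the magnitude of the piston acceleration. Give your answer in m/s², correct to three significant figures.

ω = 2π·1833/60 = 192 rad/s
x(θ) = r cosθ + √(L² − r² sin²θ); with ω constant, a = ω²·d²x/dθ².
d²x/dθ² = −r cosθ − r²(cos2θ)/√u − r⁴ sin²2θ/(4u^{3/2}),  u = L² − r² sin²θ = 0.00182367 m².
Substituting r = 0.0105 m, L = 0.0431 m, θ = 33.7°: d²x/dθ² = -0.0097609 m.
a = ω²·d²x/dθ² = (192)²·(-0.0097609) = -359.64 m/s²;  |a| = 359.64 m/s².

360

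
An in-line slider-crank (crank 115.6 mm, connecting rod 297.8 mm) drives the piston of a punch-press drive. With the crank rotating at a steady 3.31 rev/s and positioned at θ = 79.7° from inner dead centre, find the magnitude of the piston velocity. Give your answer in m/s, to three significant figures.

2.54

ω = 2π·3.31 = 20.8 rad/s
For an in-line slider-crank, x = r cosθ + √(L² − r² sin²θ), so v = −rω sinθ·[1 + r cosθ/√(L² − r² sin²θ)].
With r = 0.1156 m, L = 0.2978 m, θ = 79.7°: √(L² − r² sin²θ) = 0.27522 m.
v = −0.1156·20.8·0.98389·[1 + 0.1156·0.17880/0.27522] = -2.5431 m/s.
|v| = 2.5431 m/s.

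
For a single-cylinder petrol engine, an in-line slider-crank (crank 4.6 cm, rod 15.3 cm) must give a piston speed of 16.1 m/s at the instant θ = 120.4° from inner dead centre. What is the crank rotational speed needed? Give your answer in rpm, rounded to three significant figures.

For an in-line slider-crank, |v_piston| = rω|sinθ|·[1 + r cosθ/√(L² − r² sin²θ)].
With r = 0.046 m, L = 0.153 m, θ = 120.4°: the bracketed kinematic factor |dx/dθ| = 0.033426 m.
ω = v/|dx/dθ| = 16.1/0.033426 = 481.67 rad/s.
N = 60ω/(2π) = 4599.6 rpm.

4600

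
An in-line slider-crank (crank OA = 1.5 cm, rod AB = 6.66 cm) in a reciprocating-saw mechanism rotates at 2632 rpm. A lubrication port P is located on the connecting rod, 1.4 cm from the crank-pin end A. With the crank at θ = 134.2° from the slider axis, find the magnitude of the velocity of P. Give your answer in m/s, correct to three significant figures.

ω = 275.6 rad/s.  Crank-pin speed |V_A| = rω = 4.1343 m/s, perpendicular to OA.
Rod angle: sinφ = −(r/L) sinθ ⇒ φ = -9.292°; ω_rod = −rω cosθ/√(L²−r²sin²θ) = +43.853 rad/s.
V_P = V_A + ω_rod × AP, with AP = 0.014 m along the rod.
Components: V_Px = −rω sinθ − a·ω_rod·sinφ = -2.8648 m/s;  V_Py = rω cosθ + a·ω_rod·cosφ = -2.2764 m/s.
|V_P| = √(V_Px² + V_Py²) = 3.6591 m/s.

3.66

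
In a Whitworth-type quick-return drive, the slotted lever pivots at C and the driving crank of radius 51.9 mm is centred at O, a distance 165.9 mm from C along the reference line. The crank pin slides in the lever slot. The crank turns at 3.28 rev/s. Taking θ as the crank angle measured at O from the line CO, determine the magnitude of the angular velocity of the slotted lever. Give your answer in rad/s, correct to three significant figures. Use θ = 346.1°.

4.85

ω = 20.61 rad/s (from 3.28 rev/s).
Crank pin A relative to C: A = (d + r cosθ, r sinθ); lever angle φ = atan2(r sinθ, d + r cosθ).
Differentiating tanφ: φ̇ = rω(d cosθ + r)/(d² + r² + 2dr cosθ).
d² + r² + 2dr cosθ = |CA|² = 0.0469326 m²;  d cosθ + r = +0.21294 m.
|ω_lever| = |0.0519·20.61·+0.21294| / 0.0469326 = 4.853 rad/s.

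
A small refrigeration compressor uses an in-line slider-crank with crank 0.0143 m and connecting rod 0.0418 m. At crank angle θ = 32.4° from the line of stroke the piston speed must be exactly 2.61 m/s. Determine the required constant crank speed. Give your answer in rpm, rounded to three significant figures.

For an in-line slider-crank, |v_piston| = rω|sinθ|·[1 + r cosθ/√(L² − r² sin²θ)].
With r = 0.0143 m, L = 0.0418 m, θ = 32.4°: the bracketed kinematic factor |dx/dθ| = 0.0099137 m.
ω = v/|dx/dθ| = 2.61/0.0099137 = 263.27 rad/s.
N = 60ω/(2π) = 2514.1 rpm.

2510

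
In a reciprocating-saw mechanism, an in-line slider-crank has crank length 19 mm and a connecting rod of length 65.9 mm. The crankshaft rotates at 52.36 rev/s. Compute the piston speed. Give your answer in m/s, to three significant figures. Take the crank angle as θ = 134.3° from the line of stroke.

ω = 2π·52.4 = 329 rad/s
For an in-line slider-crank, x = r cosθ + √(L² − r² sin²θ), so v = −rω sinθ·[1 + r cosθ/√(L² − r² sin²θ)].
With r = 0.019 m, L = 0.0659 m, θ = 134.3°: √(L² − r² sin²θ) = 0.064482 m.
v = −0.019·329·0.71569·[1 + 0.019·-0.69842/0.064482] = -3.553 m/s.
|v| = 3.553 m/s.

3.55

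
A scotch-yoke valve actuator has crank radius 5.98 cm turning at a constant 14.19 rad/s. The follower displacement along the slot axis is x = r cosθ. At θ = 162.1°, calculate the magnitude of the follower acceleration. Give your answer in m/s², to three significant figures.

11.5

ω = 14.19 rad/s
x = r cosθ ⇒ ẍ = −rω² cosθ (ω constant).
|a| = rω²|cosθ| = 0.0598·(14.19)²·|cos 162.1°| = 11.458 m/s².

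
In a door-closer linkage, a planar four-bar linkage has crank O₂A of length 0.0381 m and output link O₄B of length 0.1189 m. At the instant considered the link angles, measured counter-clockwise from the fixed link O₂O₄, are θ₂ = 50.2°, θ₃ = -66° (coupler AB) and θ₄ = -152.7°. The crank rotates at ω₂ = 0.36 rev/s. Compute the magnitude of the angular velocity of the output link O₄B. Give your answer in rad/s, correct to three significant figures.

ω₂ = 2.262 rad/s (from 0.36 rev/s).
Differentiating the loop-closure r₂e^{iθ₂}+r₃e^{iθ₃}=r₁+r₄e^{iθ₄} gives r₂ω₂e^{iθ₂}+r₃ω₃e^{iθ₃}=r₄ω₄e^{iθ₄}.
Eliminating the other unknown: ω₄ = r₂ω₂ sin(θ₂−θ₃) / [r₄ sin(θ₄−θ₃)].
Numerator sine = +0.89726; denominator sine = -0.99834.
Result = 0.0381·2.262·(+0.89726) / (0.1189·(-0.99834)) = -0.65142 rad/s; magnitude 0.65142 rad/s.

0.651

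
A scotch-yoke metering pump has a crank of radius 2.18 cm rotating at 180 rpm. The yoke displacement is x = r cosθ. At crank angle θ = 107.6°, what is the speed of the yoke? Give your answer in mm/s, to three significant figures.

392

ω = 18.85 rad/s (from 180 rpm).
x = r cosθ ⇒ ẋ = −rω sinθ.
|v| = rω|sinθ| = 0.0218·18.85·|sin 107.6°| = 0.39169 m/s = 391.69 mm/s.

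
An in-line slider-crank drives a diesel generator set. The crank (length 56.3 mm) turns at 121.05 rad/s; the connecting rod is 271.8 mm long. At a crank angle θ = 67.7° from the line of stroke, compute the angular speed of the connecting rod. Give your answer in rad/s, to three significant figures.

9.69

ω = 121 rad/s
The rod makes angle φ with the slider axis where L sinφ = r sinθ; differentiating, L cosφ·φ̇ = r ω cosθ.
L cosφ = √(L² − r² sin²θ) = 0.26676 m.
|ω_rod| = r ω |cosθ| / √(L² − r² sin²θ) = 0.0563·121·0.37946/0.26676 = 9.6942 rad/s.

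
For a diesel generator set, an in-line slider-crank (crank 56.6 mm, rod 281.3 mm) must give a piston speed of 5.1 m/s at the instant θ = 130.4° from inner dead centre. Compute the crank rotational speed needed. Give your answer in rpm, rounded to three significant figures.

For an in-line slider-crank, |v_piston| = rω|sinθ|·[1 + r cosθ/√(L² − r² sin²θ)].
With r = 0.0566 m, L = 0.2813 m, θ = 130.4°: the bracketed kinematic factor |dx/dθ| = 0.037415 m.
ω = v/|dx/dθ| = 5.1/0.037415 = 136.31 rad/s.
N = 60ω/(2π) = 1301.7 rpm.

1300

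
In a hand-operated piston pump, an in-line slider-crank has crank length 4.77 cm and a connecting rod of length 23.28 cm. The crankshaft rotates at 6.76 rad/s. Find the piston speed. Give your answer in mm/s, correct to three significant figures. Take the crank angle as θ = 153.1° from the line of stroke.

ω = 6.76 rad/s
For an in-line slider-crank, x = r cosθ + √(L² − r² sin²θ), so v = −rω sinθ·[1 + r cosθ/√(L² − r² sin²θ)].
With r = 0.0477 m, L = 0.2328 m, θ = 153.1°: √(L² − r² sin²θ) = 0.2318 m.
v = −0.0477·6.76·0.45243·[1 + 0.0477·-0.89180/0.2318] = -0.11912 m/s.
|v| = 0.11912 m/s = 119.12 mm/s.

119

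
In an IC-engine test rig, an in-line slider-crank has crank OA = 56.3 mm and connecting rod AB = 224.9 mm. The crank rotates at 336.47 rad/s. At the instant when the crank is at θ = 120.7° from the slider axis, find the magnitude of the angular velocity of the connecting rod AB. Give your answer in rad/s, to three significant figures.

44.0

ω = 336.5 rad/s
The rod makes angle φ with the slider axis where L sinφ = r sinθ; differentiating, L cosφ·φ̇ = r ω cosθ.
L cosφ = √(L² − r² sin²θ) = 0.21963 m.
|ω_rod| = r ω |cosθ| / √(L² − r² sin²θ) = 0.0563·336.5·0.51054/0.21963 = 44.035 rad/s.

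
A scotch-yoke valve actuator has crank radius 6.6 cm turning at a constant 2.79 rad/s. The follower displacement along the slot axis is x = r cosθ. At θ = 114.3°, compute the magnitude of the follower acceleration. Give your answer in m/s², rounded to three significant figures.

ω = 2.79 rad/s
x = r cosθ ⇒ ẍ = −rω² cosθ (ω constant).
|a| = rω²|cosθ| = 0.066·(2.79)²·|cos 114.3°| = 0.21142 m/s².

0.211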